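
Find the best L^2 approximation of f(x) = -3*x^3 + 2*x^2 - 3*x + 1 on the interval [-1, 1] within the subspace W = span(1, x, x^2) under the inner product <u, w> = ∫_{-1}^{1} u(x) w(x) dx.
g(x) = 2*x^2 - 24*x/5 + 1

The best approximation g ∈ W is the orthogonal projection of f onto W. Writing g = a_0 + a_1 x + a_2 x^2, the coefficients solve the normal equations G · a = b where
  G_{ij} = <φ_i, φ_j> and b_i = <f, φ_i>, with φ_0 = 1, φ_1 = x, φ_2 = x^2.
G =
  [2, 0, 2/3]
  [0, 2/3, 0]
  [2/3, 0, 2/5],
b = (10/3, -16/5, 22/15).
Solving gives a_0 = 1, a_1 = -24/5, a_2 = 2, so
  g(x) = 2*x^2 - 24*x/5 + 1.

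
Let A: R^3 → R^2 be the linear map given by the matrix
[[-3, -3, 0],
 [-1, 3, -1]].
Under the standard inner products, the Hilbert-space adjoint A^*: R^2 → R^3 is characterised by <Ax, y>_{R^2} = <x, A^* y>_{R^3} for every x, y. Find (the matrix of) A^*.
A^* = A^T =
[[-3, -1],
 [-3, 3],
 [0, -1]]

For real matrices with standard dot products, the defining identity <Ax, y> = <x, A^* y> gives (Ax)^T y = x^T (A^*) y, i.e. x^T A^T y = x^T (A^*) y. Since this holds for all x, y, we must have A^* = A^T. Therefore
A^* =
[[-3, -1],
 [-3, 3],
 [0, -1]].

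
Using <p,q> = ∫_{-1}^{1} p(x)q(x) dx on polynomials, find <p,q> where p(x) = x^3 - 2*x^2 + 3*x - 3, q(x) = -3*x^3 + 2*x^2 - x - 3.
<p,q> = 334/35

Expand the product: p(x)·q(x) = -3*x^6 + 8*x^5 - 14*x^4 + 14*x^3 - 3*x^2 - 6*x + 9.
∫_{-1}^{1} of each monomial x^k gives [2/(k+1) if k even, 0 if k odd]. Integrating term-by-term (or equivalently evaluating the antiderivative F(x) = -3*x^7/7 + 4*x^6/3 - 14*x^5/5 + 7*x^4/2 - x^3 - 3*x^2 + 9*x at the endpoints):
  F(1) − F(−1) = 1387/210 − (-617/210) = 334/35.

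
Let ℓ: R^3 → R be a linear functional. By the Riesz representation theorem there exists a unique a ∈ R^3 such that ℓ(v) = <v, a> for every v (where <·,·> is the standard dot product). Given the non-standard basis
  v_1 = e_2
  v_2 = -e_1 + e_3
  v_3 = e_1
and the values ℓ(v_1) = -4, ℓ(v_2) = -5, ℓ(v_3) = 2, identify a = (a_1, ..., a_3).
a = (2, -4, -3)

Write a = (a_1, ..., a_3) in the standard basis. For each basis vector v_i, ℓ(v_i) = <v_i, a> is a linear equation in the a_j's. Collect the n equations into a matrix system V a = ℓ, where row i of V is v_i (expressed in the standard basis). Since V is invertible (lower-triangular with 1s on the diagonal, up to permutation), solve by back-substitution:
  V =
[[0, 1, 0],
 [-1, 0, 1],
 [1, 0, 0]]
  V a = (-4, -5, 2)
Solving gives a = (2, -4, -3).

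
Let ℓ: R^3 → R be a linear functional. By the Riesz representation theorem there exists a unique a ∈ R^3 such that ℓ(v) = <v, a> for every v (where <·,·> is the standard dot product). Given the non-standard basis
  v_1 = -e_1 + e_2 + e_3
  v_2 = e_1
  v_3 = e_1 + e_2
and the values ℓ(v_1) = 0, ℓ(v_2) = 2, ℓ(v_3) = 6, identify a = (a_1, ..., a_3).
a = (2, 4, -2)

Write a = (a_1, ..., a_3) in the standard basis. For each basis vector v_i, ℓ(v_i) = <v_i, a> is a linear equation in the a_j's. Collect the n equations into a matrix system V a = ℓ, where row i of V is v_i (expressed in the standard basis). Since V is invertible (lower-triangular with 1s on the diagonal, up to permutation), solve by back-substitution:
  V =
[[-1, 1, 1],
 [1, 0, 0],
 [1, 1, 0]]
  V a = (0, 2, 6)
Solving gives a = (2, 4, -2).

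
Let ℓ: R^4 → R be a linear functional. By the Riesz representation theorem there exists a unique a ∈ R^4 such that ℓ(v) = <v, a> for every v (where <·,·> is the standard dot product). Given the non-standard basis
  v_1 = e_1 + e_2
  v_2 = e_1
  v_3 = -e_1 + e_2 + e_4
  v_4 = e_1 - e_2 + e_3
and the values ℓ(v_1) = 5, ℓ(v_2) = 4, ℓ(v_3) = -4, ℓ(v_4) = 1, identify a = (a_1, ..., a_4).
a = (4, 1, -2, -1)

Write a = (a_1, ..., a_4) in the standard basis. For each basis vector v_i, ℓ(v_i) = <v_i, a> is a linear equation in the a_j's. Collect the n equations into a matrix system V a = ℓ, where row i of V is v_i (expressed in the standard basis). Since V is invertible (lower-triangular with 1s on the diagonal, up to permutation), solve by back-substitution:
  V =
[[1, 1, 0, 0],
 [1, 0, 0, 0],
 [-1, 1, 0, 1],
 [1, -1, 1, 0]]
  V a = (5, 4, -4, 1)
Solving gives a = (4, 1, -2, -1).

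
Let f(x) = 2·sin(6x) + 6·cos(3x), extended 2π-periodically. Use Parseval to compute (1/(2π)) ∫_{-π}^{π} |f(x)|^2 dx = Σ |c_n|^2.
Σ |c_n|^2 = 20

Expand |f|^2 and use orthogonality of {sin(nx), cos(mx)} on [-π, π]:
  ∫_{-π}^{π} sin(nx)^2 dx = π, ∫ cos(mx)^2 dx = π, and cross terms integrate to 0.
So ∫_{-π}^{π} f(x)^2 dx = 2^2 · π + 6^2 · π = (4 + 36)π.
Divide by 2π: (4 + 36)/2 = 20.
By Parseval, this equals Σ |c_n|^2.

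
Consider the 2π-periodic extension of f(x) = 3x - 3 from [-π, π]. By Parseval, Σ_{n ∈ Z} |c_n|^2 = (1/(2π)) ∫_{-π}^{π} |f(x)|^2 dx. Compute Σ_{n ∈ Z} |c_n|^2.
Σ |c_n|^2 = 3π^2 + 9

Expand and integrate term by term over [-π, π]:
  ∫ (3x)^2 dx = 9·(2π^3/3); ∫ 2·3·(-3)·x dx = 0 (odd integrand); ∫ (-3)^2 dx = 9·2π.
So (1/(2π)) ∫_{-π}^{π} (3x - 3)^2 dx = 9π^2/3 + 9 = 3π^2 + 9.
Parseval ⇒ Σ |c_n|^2 = 3π^2 + 9.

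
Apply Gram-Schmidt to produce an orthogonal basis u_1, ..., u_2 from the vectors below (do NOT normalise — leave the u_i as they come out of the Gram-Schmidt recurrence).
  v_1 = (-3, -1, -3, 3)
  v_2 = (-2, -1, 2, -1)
Orthogonal basis:
  u_1 = (-3, -1, -3, 3)
  u_2 = (-31/14, -15/14, 25/14, -11/14)

Apply the Gram-Schmidt recurrence
  u_1 = v_1
  u_i = v_i − Σ_{j<i} ((v_i · u_j) / (u_j · u_j)) · u_j.

Step by step this gives:
  u_1 = (-3, -1, -3, 3)
  u_2 = (-31/14, -15/14, 25/14, -11/14)

Orthogonality check:
  u_2 · u_1 = 0 (should be 0)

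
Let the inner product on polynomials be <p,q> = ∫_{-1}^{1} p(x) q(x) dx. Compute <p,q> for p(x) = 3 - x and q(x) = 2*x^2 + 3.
<p,q> = 22

Expand the product: p(x)·q(x) = -2*x^3 + 6*x^2 - 3*x + 9.
∫_{-1}^{1} of each monomial x^k gives [2/(k+1) if k even, 0 if k odd]. Integrating term-by-term (or equivalently evaluating the antiderivative F(x) = -x^4/2 + 2*x^3 - 3*x^2/2 + 9*x at the endpoints):
  F(1) − F(−1) = 9 − (-13) = 22.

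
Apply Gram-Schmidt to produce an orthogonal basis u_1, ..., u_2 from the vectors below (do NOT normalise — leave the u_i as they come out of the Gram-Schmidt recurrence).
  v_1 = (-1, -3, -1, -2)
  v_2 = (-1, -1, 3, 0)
Orthogonal basis:
  u_1 = (-1, -3, -1, -2)
  u_2 = (-14/15, -4/5, 46/15, 2/15)

Apply the Gram-Schmidt recurrence
  u_1 = v_1
  u_i = v_i − Σ_{j<i} ((v_i · u_j) / (u_j · u_j)) · u_j.

Step by step this gives:
  u_1 = (-1, -3, -1, -2)
  u_2 = (-14/15, -4/5, 46/15, 2/15)

Orthogonality check:
  u_2 · u_1 = 0 (should be 0)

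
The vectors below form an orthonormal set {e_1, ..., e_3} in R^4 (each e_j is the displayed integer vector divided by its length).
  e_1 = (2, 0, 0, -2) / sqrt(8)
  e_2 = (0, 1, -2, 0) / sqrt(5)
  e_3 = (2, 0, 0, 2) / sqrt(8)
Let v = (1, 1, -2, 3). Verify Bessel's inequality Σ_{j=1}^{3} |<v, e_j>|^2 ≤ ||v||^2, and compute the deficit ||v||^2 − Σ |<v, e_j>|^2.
Σ |<v, e_j>|^2 = 15; ||v||^2 = 15; deficit = 0

Write each e_j = u_j / sqrt(<u_j, u_j>) where u_j is the displayed integer vector. Then <v, e_j> = <v, u_j> / sqrt(<u_j, u_j>), so |<v, e_j>|^2 = <v, u_j>^2 / <u_j, u_j>.
Coefficients: <v, e_1> = -4/sqrt(8), <v, e_2> = 5/sqrt(5), <v, e_3> = 8/sqrt(8).
Square and sum: Σ |<v, e_j>|^2 = 15.
Compute ||v||^2 = v·v = 15.
Deficit = 15 − 15 = 0 ≥ 0, confirming Bessel's inequality. (The deficit equals ||v − Σ <v,e_j> e_j||^2, the squared distance from v to span{e_j}.)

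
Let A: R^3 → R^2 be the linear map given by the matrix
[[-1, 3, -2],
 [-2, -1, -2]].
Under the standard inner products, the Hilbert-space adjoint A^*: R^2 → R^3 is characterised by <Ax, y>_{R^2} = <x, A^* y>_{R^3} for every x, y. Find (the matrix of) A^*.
A^* = A^T =
[[-1, -2],
 [3, -1],
 [-2, -2]]

For real matrices with standard dot products, the defining identity <Ax, y> = <x, A^* y> gives (Ax)^T y = x^T (A^*) y, i.e. x^T A^T y = x^T (A^*) y. Since this holds for all x, y, we must have A^* = A^T. Therefore
A^* =
[[-1, -2],
 [3, -1],
 [-2, -2]].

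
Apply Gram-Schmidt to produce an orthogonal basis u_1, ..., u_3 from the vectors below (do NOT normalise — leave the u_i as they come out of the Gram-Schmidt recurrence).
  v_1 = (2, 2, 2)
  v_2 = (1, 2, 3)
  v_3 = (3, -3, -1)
Orthogonal basis:
  u_1 = (2, 2, 2)
  u_2 = (-1, 0, 1)
  u_3 = (4/3, -8/3, 4/3)

Apply the Gram-Schmidt recurrence
  u_1 = v_1
  u_i = v_i − Σ_{j<i} ((v_i · u_j) / (u_j · u_j)) · u_j.

Step by step this gives:
  u_1 = (2, 2, 2)
  u_2 = (-1, 0, 1)
  u_3 = (4/3, -8/3, 4/3)

Orthogonality check:
  u_2 · u_1 = 0 (should be 0)
  u_3 · u_1 = 0 (should be 0)
  u_3 · u_2 = 0 (should be 0)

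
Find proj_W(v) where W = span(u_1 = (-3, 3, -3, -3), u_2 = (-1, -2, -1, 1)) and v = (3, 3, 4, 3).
proj_W(v) = (106/27, 35/27, 106/27, 4/9)

Set up U = [u_1 | ... | u_2] ∈ R^(4×2). The projector onto W = col(U) is P = U (U^T U)^(-1) U^T.
Compute U^T U =
  [36, -3]
  [-3, 7],
and U^T v = (-21, -10).
Solve U^T U · c = U^T v for the coefficients: c = (-59/81, -47/27). The projection is proj_W(v) = U c.
Check: (v - proj_W(v)) · u_1 = 0  (should be 0).
Check: (v - proj_W(v)) · u_2 = 0  (should be 0).
Result: proj_W(v) = (106/27, 35/27, 106/27, 4/9).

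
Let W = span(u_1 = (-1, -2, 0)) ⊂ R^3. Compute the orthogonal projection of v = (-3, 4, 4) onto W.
proj_W(v) = (1, 2, 0)

Set up U = [u_1 | ... | u_1] ∈ R^(3×1). The projector onto W = col(U) is P = U (U^T U)^(-1) U^T.
Compute U^T U =
  [5],
and U^T v = (-5).
Solve U^T U · c = U^T v for the coefficients: c = (-1). The projection is proj_W(v) = U c.
Check: (v - proj_W(v)) · u_1 = 0  (should be 0).
Result: proj_W(v) = (1, 2, 0).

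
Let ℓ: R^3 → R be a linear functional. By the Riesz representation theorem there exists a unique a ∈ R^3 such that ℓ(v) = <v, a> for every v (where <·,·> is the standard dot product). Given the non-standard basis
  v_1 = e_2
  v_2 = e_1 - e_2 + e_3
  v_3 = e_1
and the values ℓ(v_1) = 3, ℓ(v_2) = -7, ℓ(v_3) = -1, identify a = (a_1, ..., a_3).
a = (-1, 3, -3)

Write a = (a_1, ..., a_3) in the standard basis. For each basis vector v_i, ℓ(v_i) = <v_i, a> is a linear equation in the a_j's. Collect the n equations into a matrix system V a = ℓ, where row i of V is v_i (expressed in the standard basis). Since V is invertible (lower-triangular with 1s on the diagonal, up to permutation), solve by back-substitution:
  V =
[[0, 1, 0],
 [1, -1, 1],
 [1, 0, 0]]
  V a = (3, -7, -1)
Solving gives a = (-1, 3, -3).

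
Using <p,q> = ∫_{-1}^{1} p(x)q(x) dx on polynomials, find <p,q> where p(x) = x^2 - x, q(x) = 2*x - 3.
<p,q> = -10/3

Expand the product: p(x)·q(x) = 2*x^3 - 5*x^2 + 3*x.
∫_{-1}^{1} of each monomial x^k gives [2/(k+1) if k even, 0 if k odd]. Integrating term-by-term (or equivalently evaluating the antiderivative F(x) = x^4/2 - 5*x^3/3 + 3*x^2/2 at the endpoints):
  F(1) − F(−1) = 1/3 − (11/3) = -10/3.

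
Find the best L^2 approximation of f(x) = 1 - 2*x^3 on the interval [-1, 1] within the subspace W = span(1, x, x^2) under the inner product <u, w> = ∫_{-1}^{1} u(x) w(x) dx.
g(x) = 1 - 6*x/5

The best approximation g ∈ W is the orthogonal projection of f onto W. Writing g = a_0 + a_1 x + a_2 x^2, the coefficients solve the normal equations G · a = b where
  G_{ij} = <φ_i, φ_j> and b_i = <f, φ_i>, with φ_0 = 1, φ_1 = x, φ_2 = x^2.
G =
  [2, 0, 2/3]
  [0, 2/3, 0]
  [2/3, 0, 2/5],
b = (2, -4/5, 2/3).
Solving gives a_0 = 1, a_1 = -6/5, a_2 = 0, so
  g(x) = 1 - 6*x/5.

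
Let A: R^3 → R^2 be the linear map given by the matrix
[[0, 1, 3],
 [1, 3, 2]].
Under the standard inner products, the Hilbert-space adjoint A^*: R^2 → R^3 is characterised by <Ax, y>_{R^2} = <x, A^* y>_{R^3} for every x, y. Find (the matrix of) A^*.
A^* = A^T =
[[0, 1],
 [1, 3],
 [3, 2]]

For real matrices with standard dot products, the defining identity <Ax, y> = <x, A^* y> gives (Ax)^T y = x^T (A^*) y, i.e. x^T A^T y = x^T (A^*) y. Since this holds for all x, y, we must have A^* = A^T. Therefore
A^* =
[[0, 1],
 [1, 3],
 [3, 2]].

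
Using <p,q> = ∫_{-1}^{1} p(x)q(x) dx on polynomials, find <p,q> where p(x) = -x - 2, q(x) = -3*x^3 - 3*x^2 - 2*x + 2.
<p,q> = -22/15

Expand the product: p(x)·q(x) = 3*x^4 + 9*x^3 + 8*x^2 + 2*x - 4.
∫_{-1}^{1} of each monomial x^k gives [2/(k+1) if k even, 0 if k odd]. Integrating term-by-term (or equivalently evaluating the antiderivative F(x) = 3*x^5/5 + 9*x^4/4 + 8*x^3/3 + x^2 - 4*x at the endpoints):
  F(1) − F(−1) = 151/60 − (239/60) = -22/15.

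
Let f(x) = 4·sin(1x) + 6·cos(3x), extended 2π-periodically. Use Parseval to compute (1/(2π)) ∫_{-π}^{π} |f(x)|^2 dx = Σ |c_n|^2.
Σ |c_n|^2 = 26

Expand |f|^2 and use orthogonality of {sin(nx), cos(mx)} on [-π, π]:
  ∫_{-π}^{π} sin(nx)^2 dx = π, ∫ cos(mx)^2 dx = π, and cross terms integrate to 0.
So ∫_{-π}^{π} f(x)^2 dx = 4^2 · π + 6^2 · π = (16 + 36)π.
Divide by 2π: (16 + 36)/2 = 26.
By Parseval, this equals Σ |c_n|^2.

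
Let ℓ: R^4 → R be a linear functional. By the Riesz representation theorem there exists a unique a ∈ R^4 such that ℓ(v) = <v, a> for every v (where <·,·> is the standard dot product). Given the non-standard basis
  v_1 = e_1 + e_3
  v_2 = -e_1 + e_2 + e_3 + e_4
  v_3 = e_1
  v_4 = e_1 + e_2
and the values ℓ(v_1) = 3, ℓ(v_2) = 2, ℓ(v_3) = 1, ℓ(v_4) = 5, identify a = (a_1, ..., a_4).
a = (1, 4, 2, -3)

Write a = (a_1, ..., a_4) in the standard basis. For each basis vector v_i, ℓ(v_i) = <v_i, a> is a linear equation in the a_j's. Collect the n equations into a matrix system V a = ℓ, where row i of V is v_i (expressed in the standard basis). Since V is invertible (lower-triangular with 1s on the diagonal, up to permutation), solve by back-substitution:
  V =
[[1, 0, 1, 0],
 [-1, 1, 1, 1],
 [1, 0, 0, 0],
 [1, 1, 0, 0]]
  V a = (3, 2, 1, 5)
Solving gives a = (1, 4, 2, -3).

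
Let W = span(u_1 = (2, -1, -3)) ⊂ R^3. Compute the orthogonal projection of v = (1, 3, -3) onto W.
proj_W(v) = (8/7, -4/7, -12/7)

Set up U = [u_1 | ... | u_1] ∈ R^(3×1). The projector onto W = col(U) is P = U (U^T U)^(-1) U^T.
Compute U^T U =
  [14],
and U^T v = (8).
Solve U^T U · c = U^T v for the coefficients: c = (4/7). The projection is proj_W(v) = U c.
Check: (v - proj_W(v)) · u_1 = 0  (should be 0).
Result: proj_W(v) = (8/7, -4/7, -12/7).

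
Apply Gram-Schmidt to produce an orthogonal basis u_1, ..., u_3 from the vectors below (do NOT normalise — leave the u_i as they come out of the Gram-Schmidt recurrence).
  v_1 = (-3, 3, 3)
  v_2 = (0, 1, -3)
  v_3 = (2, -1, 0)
Orthogonal basis:
  u_1 = (-3, 3, 3)
  u_2 = (-2/3, 5/3, -7/3)
  u_3 = (10/13, 15/26, 5/26)

Apply the Gram-Schmidt recurrence
  u_1 = v_1
  u_i = v_i − Σ_{j<i} ((v_i · u_j) / (u_j · u_j)) · u_j.

Step by step this gives:
  u_1 = (-3, 3, 3)
  u_2 = (-2/3, 5/3, -7/3)
  u_3 = (10/13, 15/26, 5/26)

Orthogonality check:
  u_2 · u_1 = 0 (should be 0)
  u_3 · u_1 = 0 (should be 0)
  u_3 · u_2 = 0 (should be 0)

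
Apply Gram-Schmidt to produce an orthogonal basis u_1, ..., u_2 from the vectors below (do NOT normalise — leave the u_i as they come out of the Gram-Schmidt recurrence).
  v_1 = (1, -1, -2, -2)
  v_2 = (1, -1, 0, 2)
Orthogonal basis:
  u_1 = (1, -1, -2, -2)
  u_2 = (6/5, -6/5, -2/5, 8/5)

Apply the Gram-Schmidt recurrence
  u_1 = v_1
  u_i = v_i − Σ_{j<i} ((v_i · u_j) / (u_j · u_j)) · u_j.

Step by step this gives:
  u_1 = (1, -1, -2, -2)
  u_2 = (6/5, -6/5, -2/5, 8/5)

Orthogonality check:
  u_2 · u_1 = 0 (should be 0)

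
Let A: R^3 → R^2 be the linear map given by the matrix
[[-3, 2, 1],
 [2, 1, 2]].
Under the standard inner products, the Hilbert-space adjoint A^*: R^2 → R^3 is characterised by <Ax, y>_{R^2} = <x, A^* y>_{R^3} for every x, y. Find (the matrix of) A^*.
A^* = A^T =
[[-3, 2],
 [2, 1],
 [1, 2]]

For real matrices with standard dot products, the defining identity <Ax, y> = <x, A^* y> gives (Ax)^T y = x^T (A^*) y, i.e. x^T A^T y = x^T (A^*) y. Since this holds for all x, y, we must have A^* = A^T. Therefore
A^* =
[[-3, 2],
 [2, 1],
 [1, 2]].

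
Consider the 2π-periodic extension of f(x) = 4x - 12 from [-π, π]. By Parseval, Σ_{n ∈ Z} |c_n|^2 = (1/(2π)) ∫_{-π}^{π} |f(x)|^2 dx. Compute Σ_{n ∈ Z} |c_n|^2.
Σ |c_n|^2 = 16π^2/3 + 144

Expand and integrate term by term over [-π, π]:
  ∫ (4x)^2 dx = 16·(2π^3/3); ∫ 2·4·(-12)·x dx = 0 (odd integrand); ∫ (-12)^2 dx = 144·2π.
So (1/(2π)) ∫_{-π}^{π} (4x - 12)^2 dx = 16π^2/3 + 144 = 16π^2/3 + 144.
Parseval ⇒ Σ |c_n|^2 = 16π^2/3 + 144.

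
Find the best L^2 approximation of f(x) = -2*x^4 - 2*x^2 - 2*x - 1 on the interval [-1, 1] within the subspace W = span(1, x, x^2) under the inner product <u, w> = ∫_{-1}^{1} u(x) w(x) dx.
g(x) = -26*x^2/7 - 2*x - 29/35

The best approximation g ∈ W is the orthogonal projection of f onto W. Writing g = a_0 + a_1 x + a_2 x^2, the coefficients solve the normal equations G · a = b where
  G_{ij} = <φ_i, φ_j> and b_i = <f, φ_i>, with φ_0 = 1, φ_1 = x, φ_2 = x^2.
G =
  [2, 0, 2/3]
  [0, 2/3, 0]
  [2/3, 0, 2/5],
b = (-62/15, -4/3, -214/105).
Solving gives a_0 = -29/35, a_1 = -2, a_2 = -26/7, so
  g(x) = -26*x^2/7 - 2*x - 29/35.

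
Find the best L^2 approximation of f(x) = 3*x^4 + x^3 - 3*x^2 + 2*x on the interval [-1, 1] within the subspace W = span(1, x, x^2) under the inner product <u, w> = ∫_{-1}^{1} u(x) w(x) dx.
g(x) = -3*x^2/7 + 13*x/5 - 9/35

The best approximation g ∈ W is the orthogonal projection of f onto W. Writing g = a_0 + a_1 x + a_2 x^2, the coefficients solve the normal equations G · a = b where
  G_{ij} = <φ_i, φ_j> and b_i = <f, φ_i>, with φ_0 = 1, φ_1 = x, φ_2 = x^2.
G =
  [2, 0, 2/3]
  [0, 2/3, 0]
  [2/3, 0, 2/5],
b = (-4/5, 26/15, -12/35).
Solving gives a_0 = -9/35, a_1 = 13/5, a_2 = -3/7, so
  g(x) = -3*x^2/7 + 13*x/5 - 9/35.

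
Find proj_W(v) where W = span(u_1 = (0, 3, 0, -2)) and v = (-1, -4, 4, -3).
proj_W(v) = (0, -18/13, 0, 12/13)

Set up U = [u_1 | ... | u_1] ∈ R^(4×1). The projector onto W = col(U) is P = U (U^T U)^(-1) U^T.
Compute U^T U =
  [13],
and U^T v = (-6).
Solve U^T U · c = U^T v for the coefficients: c = (-6/13). The projection is proj_W(v) = U c.
Check: (v - proj_W(v)) · u_1 = 0  (should be 0).
Result: proj_W(v) = (0, -18/13, 0, 12/13).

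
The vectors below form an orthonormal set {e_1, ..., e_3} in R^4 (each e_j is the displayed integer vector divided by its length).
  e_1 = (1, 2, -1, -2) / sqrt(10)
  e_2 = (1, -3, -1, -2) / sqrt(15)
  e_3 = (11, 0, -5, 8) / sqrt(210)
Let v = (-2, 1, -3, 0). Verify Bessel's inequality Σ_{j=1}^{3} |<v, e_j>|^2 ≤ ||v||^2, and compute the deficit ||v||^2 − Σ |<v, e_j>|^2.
Σ |<v, e_j>|^2 = 7/5; ||v||^2 = 14; deficit = 63/5

Write each e_j = u_j / sqrt(<u_j, u_j>) where u_j is the displayed integer vector. Then <v, e_j> = <v, u_j> / sqrt(<u_j, u_j>), so |<v, e_j>|^2 = <v, u_j>^2 / <u_j, u_j>.
Coefficients: <v, e_1> = 3/sqrt(10), <v, e_2> = -2/sqrt(15), <v, e_3> = -7/sqrt(210).
Square and sum: Σ |<v, e_j>|^2 = 7/5.
Compute ||v||^2 = v·v = 14.
Deficit = 14 − 7/5 = 63/5 ≥ 0, confirming Bessel's inequality. (The deficit equals ||v − Σ <v,e_j> e_j||^2, the squared distance from v to span{e_j}.)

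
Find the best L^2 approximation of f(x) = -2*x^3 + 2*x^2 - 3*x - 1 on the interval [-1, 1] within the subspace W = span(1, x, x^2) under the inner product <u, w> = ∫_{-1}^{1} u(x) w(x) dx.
g(x) = 2*x^2 - 21*x/5 - 1

The best approximation g ∈ W is the orthogonal projection of f onto W. Writing g = a_0 + a_1 x + a_2 x^2, the coefficients solve the normal equations G · a = b where
  G_{ij} = <φ_i, φ_j> and b_i = <f, φ_i>, with φ_0 = 1, φ_1 = x, φ_2 = x^2.
G =
  [2, 0, 2/3]
  [0, 2/3, 0]
  [2/3, 0, 2/5],
b = (-2/3, -14/5, 2/15).
Solving gives a_0 = -1, a_1 = -21/5, a_2 = 2, so
  g(x) = 2*x^2 - 21*x/5 - 1.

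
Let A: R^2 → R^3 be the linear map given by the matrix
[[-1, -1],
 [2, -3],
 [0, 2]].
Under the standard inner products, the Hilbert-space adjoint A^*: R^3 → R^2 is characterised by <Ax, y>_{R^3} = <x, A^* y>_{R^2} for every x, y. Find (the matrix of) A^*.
A^* = A^T =
[[-1, 2, 0],
 [-1, -3, 2]]

For real matrices with standard dot products, the defining identity <Ax, y> = <x, A^* y> gives (Ax)^T y = x^T (A^*) y, i.e. x^T A^T y = x^T (A^*) y. Since this holds for all x, y, we must have A^* = A^T. Therefore
A^* =
[[-1, 2, 0],
 [-1, -3, 2]].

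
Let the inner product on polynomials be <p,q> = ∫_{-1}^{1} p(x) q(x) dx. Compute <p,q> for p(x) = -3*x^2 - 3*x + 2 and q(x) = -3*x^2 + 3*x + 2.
<p,q> = -12/5

Expand the product: p(x)·q(x) = 9*x^4 - 21*x^2 + 4.
∫_{-1}^{1} of each monomial x^k gives [2/(k+1) if k even, 0 if k odd]. Integrating term-by-term (or equivalently evaluating the antiderivative F(x) = 9*x^5/5 - 7*x^3 + 4*x at the endpoints):
  F(1) − F(−1) = -6/5 − (6/5) = -12/5.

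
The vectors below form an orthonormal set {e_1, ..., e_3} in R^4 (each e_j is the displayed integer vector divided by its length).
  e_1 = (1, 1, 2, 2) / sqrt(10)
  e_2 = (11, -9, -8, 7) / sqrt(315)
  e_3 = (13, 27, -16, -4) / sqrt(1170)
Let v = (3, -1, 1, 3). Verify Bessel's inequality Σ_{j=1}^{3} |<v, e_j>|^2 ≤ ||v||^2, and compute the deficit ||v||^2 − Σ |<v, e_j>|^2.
Σ |<v, e_j>|^2 = 9019/455; ||v||^2 = 20; deficit = 81/455

Write each e_j = u_j / sqrt(<u_j, u_j>) where u_j is the displayed integer vector. Then <v, e_j> = <v, u_j> / sqrt(<u_j, u_j>), so |<v, e_j>|^2 = <v, u_j>^2 / <u_j, u_j>.
Coefficients: <v, e_1> = 10/sqrt(10), <v, e_2> = 55/sqrt(315), <v, e_3> = -16/sqrt(1170).
Square and sum: Σ |<v, e_j>|^2 = 9019/455.
Compute ||v||^2 = v·v = 20.
Deficit = 20 − 9019/455 = 81/455 ≥ 0, confirming Bessel's inequality. (The deficit equals ||v − Σ <v,e_j> e_j||^2, the squared distance from v to span{e_j}.)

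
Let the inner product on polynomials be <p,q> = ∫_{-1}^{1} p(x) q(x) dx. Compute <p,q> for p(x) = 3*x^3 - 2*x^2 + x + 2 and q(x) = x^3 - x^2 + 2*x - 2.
<p,q> = -92/105

Expand the product: p(x)·q(x) = 3*x^6 - 5*x^5 + 9*x^4 - 9*x^3 + 4*x^2 + 2*x - 4.
∫_{-1}^{1} of each monomial x^k gives [2/(k+1) if k even, 0 if k odd]. Integrating term-by-term (or equivalently evaluating the antiderivative F(x) = 3*x^7/7 - 5*x^6/6 + 9*x^5/5 - 9*x^4/4 + 4*x^3/3 + x^2 - 4*x at the endpoints):
  F(1) − F(−1) = -353/140 − (-691/420) = -92/105.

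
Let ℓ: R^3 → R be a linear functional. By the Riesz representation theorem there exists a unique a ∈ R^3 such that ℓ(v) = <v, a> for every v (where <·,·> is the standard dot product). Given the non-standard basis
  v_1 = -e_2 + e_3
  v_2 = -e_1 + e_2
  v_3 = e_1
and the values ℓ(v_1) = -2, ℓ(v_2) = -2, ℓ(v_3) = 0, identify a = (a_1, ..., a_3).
a = (0, -2, -4)

Write a = (a_1, ..., a_3) in the standard basis. For each basis vector v_i, ℓ(v_i) = <v_i, a> is a linear equation in the a_j's. Collect the n equations into a matrix system V a = ℓ, where row i of V is v_i (expressed in the standard basis). Since V is invertible (lower-triangular with 1s on the diagonal, up to permutation), solve by back-substitution:
  V =
[[0, -1, 1],
 [-1, 1, 0],
 [1, 0, 0]]
  V a = (-2, -2, 0)
Solving gives a = (0, -2, -4).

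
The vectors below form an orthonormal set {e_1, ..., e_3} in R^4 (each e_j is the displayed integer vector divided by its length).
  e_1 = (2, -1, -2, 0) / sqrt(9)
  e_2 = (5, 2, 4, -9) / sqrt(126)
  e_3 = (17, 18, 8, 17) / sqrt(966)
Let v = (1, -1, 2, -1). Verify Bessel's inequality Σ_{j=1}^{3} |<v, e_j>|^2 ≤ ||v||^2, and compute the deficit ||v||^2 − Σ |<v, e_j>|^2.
Σ |<v, e_j>|^2 = 227/69; ||v||^2 = 7; deficit = 256/69

Write each e_j = u_j / sqrt(<u_j, u_j>) where u_j is the displayed integer vector. Then <v, e_j> = <v, u_j> / sqrt(<u_j, u_j>), so |<v, e_j>|^2 = <v, u_j>^2 / <u_j, u_j>.
Coefficients: <v, e_1> = -1/sqrt(9), <v, e_2> = 20/sqrt(126), <v, e_3> = -2/sqrt(966).
Square and sum: Σ |<v, e_j>|^2 = 227/69.
Compute ||v||^2 = v·v = 7.
Deficit = 7 − 227/69 = 256/69 ≥ 0, confirming Bessel's inequality. (The deficit equals ||v − Σ <v,e_j> e_j||^2, the squared distance from v to span{e_j}.)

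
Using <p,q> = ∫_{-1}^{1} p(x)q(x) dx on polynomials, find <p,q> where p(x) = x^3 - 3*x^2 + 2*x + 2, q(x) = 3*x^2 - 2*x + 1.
<p,q> = -16/15

Expand the product: p(x)·q(x) = 3*x^5 - 11*x^4 + 13*x^3 - x^2 - 2*x + 2.
∫_{-1}^{1} of each monomial x^k gives [2/(k+1) if k even, 0 if k odd]. Integrating term-by-term (or equivalently evaluating the antiderivative F(x) = x^6/2 - 11*x^5/5 + 13*x^4/4 - x^3/3 - x^2 + 2*x at the endpoints):
  F(1) − F(−1) = 133/60 − (197/60) = -16/15.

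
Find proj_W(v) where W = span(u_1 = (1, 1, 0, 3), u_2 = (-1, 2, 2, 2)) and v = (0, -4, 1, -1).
proj_W(v) = (2/47, -113/94, -39/47, -183/94)

Set up U = [u_1 | ... | u_2] ∈ R^(4×2). The projector onto W = col(U) is P = U (U^T U)^(-1) U^T.
Compute U^T U =
  [11, 7]
  [7, 13],
and U^T v = (-7, -8).
Solve U^T U · c = U^T v for the coefficients: c = (-35/94, -39/94). The projection is proj_W(v) = U c.
Check: (v - proj_W(v)) · u_1 = 0  (should be 0).
Check: (v - proj_W(v)) · u_2 = 0  (should be 0).
Result: proj_W(v) = (2/47, -113/94, -39/47, -183/94).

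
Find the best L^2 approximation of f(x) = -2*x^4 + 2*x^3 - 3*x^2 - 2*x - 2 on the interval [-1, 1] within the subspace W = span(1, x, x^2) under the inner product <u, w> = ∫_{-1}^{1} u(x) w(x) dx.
g(x) = -33*x^2/7 - 4*x/5 - 64/35

The best approximation g ∈ W is the orthogonal projection of f onto W. Writing g = a_0 + a_1 x + a_2 x^2, the coefficients solve the normal equations G · a = b where
  G_{ij} = <φ_i, φ_j> and b_i = <f, φ_i>, with φ_0 = 1, φ_1 = x, φ_2 = x^2.
G =
  [2, 0, 2/3]
  [0, 2/3, 0]
  [2/3, 0, 2/5],
b = (-34/5, -8/15, -326/105).
Solving gives a_0 = -64/35, a_1 = -4/5, a_2 = -33/7, so
  g(x) = -33*x^2/7 - 4*x/5 - 64/35.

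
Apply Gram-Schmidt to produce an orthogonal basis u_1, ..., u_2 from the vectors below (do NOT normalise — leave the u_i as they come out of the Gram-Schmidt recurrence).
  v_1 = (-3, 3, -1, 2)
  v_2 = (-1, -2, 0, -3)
Orthogonal basis:
  u_1 = (-3, 3, -1, 2)
  u_2 = (-50/23, -19/23, -9/23, -51/23)

Apply the Gram-Schmidt recurrence
  u_1 = v_1
  u_i = v_i − Σ_{j<i} ((v_i · u_j) / (u_j · u_j)) · u_j.

Step by step this gives:
  u_1 = (-3, 3, -1, 2)
  u_2 = (-50/23, -19/23, -9/23, -51/23)

Orthogonality check:
  u_2 · u_1 = 0 (should be 0)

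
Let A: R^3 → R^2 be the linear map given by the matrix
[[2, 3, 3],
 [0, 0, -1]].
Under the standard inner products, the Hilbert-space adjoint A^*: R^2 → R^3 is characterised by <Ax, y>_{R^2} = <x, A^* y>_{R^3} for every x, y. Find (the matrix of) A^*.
A^* = A^T =
[[2, 0],
 [3, 0],
 [3, -1]]

For real matrices with standard dot products, the defining identity <Ax, y> = <x, A^* y> gives (Ax)^T y = x^T (A^*) y, i.e. x^T A^T y = x^T (A^*) y. Since this holds for all x, y, we must have A^* = A^T. Therefore
A^* =
[[2, 0],
 [3, 0],
 [3, -1]].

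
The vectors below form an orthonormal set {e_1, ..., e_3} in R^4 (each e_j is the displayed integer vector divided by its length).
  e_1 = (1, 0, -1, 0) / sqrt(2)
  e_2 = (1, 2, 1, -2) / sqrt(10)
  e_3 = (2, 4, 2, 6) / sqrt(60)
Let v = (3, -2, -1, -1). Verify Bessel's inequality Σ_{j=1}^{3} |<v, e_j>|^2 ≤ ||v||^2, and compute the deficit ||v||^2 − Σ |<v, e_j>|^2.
Σ |<v, e_j>|^2 = 29/3; ||v||^2 = 15; deficit = 16/3

Write each e_j = u_j / sqrt(<u_j, u_j>) where u_j is the displayed integer vector. Then <v, e_j> = <v, u_j> / sqrt(<u_j, u_j>), so |<v, e_j>|^2 = <v, u_j>^2 / <u_j, u_j>.
Coefficients: <v, e_1> = 4/sqrt(2), <v, e_2> = 0/sqrt(10), <v, e_3> = -10/sqrt(60).
Square and sum: Σ |<v, e_j>|^2 = 29/3.
Compute ||v||^2 = v·v = 15.
Deficit = 15 − 29/3 = 16/3 ≥ 0, confirming Bessel's inequality. (The deficit equals ||v − Σ <v,e_j> e_j||^2, the squared distance from v to span{e_j}.)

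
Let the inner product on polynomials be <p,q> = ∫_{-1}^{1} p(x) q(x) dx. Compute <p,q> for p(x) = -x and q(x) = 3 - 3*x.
<p,q> = 2

Expand the product: p(x)·q(x) = 3*x^2 - 3*x.
∫_{-1}^{1} of each monomial x^k gives [2/(k+1) if k even, 0 if k odd]. Integrating term-by-term (or equivalently evaluating the antiderivative F(x) = x^3 - 3*x^2/2 at the endpoints):
  F(1) − F(−1) = -1/2 − (-5/2) = 2.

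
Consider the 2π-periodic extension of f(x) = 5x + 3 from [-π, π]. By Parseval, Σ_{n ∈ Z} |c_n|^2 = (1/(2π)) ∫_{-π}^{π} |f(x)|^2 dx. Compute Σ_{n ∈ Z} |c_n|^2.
Σ |c_n|^2 = 25π^2/3 + 9

Expand and integrate term by term over [-π, π]:
  ∫ (5x)^2 dx = 25·(2π^3/3); ∫ 2·5·(3)·x dx = 0 (odd integrand); ∫ 3^2 dx = 9·2π.
So (1/(2π)) ∫_{-π}^{π} (5x + 3)^2 dx = 25π^2/3 + 9 = 25π^2/3 + 9.
Parseval ⇒ Σ |c_n|^2 = 25π^2/3 + 9.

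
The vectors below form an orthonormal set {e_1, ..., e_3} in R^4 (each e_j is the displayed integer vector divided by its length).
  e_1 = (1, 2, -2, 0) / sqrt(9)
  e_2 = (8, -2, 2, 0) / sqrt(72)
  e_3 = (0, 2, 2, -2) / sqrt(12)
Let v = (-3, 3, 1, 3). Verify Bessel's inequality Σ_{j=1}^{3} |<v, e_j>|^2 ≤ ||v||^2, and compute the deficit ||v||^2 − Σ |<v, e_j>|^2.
Σ |<v, e_j>|^2 = 34/3; ||v||^2 = 28; deficit = 50/3

Write each e_j = u_j / sqrt(<u_j, u_j>) where u_j is the displayed integer vector. Then <v, e_j> = <v, u_j> / sqrt(<u_j, u_j>), so |<v, e_j>|^2 = <v, u_j>^2 / <u_j, u_j>.
Coefficients: <v, e_1> = 1/sqrt(9), <v, e_2> = -28/sqrt(72), <v, e_3> = 2/sqrt(12).
Square and sum: Σ |<v, e_j>|^2 = 34/3.
Compute ||v||^2 = v·v = 28.
Deficit = 28 − 34/3 = 50/3 ≥ 0, confirming Bessel's inequality. (The deficit equals ||v − Σ <v,e_j> e_j||^2, the squared distance from v to span{e_j}.)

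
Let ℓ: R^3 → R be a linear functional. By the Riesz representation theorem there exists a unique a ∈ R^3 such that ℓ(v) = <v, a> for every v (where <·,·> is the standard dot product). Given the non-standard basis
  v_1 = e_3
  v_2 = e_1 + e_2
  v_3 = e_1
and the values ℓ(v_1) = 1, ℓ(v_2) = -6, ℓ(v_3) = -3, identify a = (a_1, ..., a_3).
a = (-3, -3, 1)

Write a = (a_1, ..., a_3) in the standard basis. For each basis vector v_i, ℓ(v_i) = <v_i, a> is a linear equation in the a_j's. Collect the n equations into a matrix system V a = ℓ, where row i of V is v_i (expressed in the standard basis). Since V is invertible (lower-triangular with 1s on the diagonal, up to permutation), solve by back-substitution:
  V =
[[0, 0, 1],
 [1, 1, 0],
 [1, 0, 0]]
  V a = (1, -6, -3)
Solving gives a = (-3, -3, 1).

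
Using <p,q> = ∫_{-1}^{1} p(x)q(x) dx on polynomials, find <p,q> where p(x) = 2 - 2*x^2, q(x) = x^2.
<p,q> = 8/15

Expand the product: p(x)·q(x) = -2*x^4 + 2*x^2.
∫_{-1}^{1} of each monomial x^k gives [2/(k+1) if k even, 0 if k odd]. Integrating term-by-term (or equivalently evaluating the antiderivative F(x) = -2*x^5/5 + 2*x^3/3 at the endpoints):
  F(1) − F(−1) = 4/15 − (-4/15) = 8/15.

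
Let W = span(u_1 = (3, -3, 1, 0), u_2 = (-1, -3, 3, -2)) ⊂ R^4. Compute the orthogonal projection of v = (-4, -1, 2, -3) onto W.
proj_W(v) = (-355/89, -69/89, 235/89, -212/89)

Set up U = [u_1 | ... | u_2] ∈ R^(4×2). The projector onto W = col(U) is P = U (U^T U)^(-1) U^T.
Compute U^T U =
  [19, 9]
  [9, 23],
and U^T v = (-7, 19).
Solve U^T U · c = U^T v for the coefficients: c = (-83/89, 106/89). The projection is proj_W(v) = U c.
Check: (v - proj_W(v)) · u_1 = 0  (should be 0).
Check: (v - proj_W(v)) · u_2 = 0  (should be 0).
Result: proj_W(v) = (-355/89, -69/89, 235/89, -212/89).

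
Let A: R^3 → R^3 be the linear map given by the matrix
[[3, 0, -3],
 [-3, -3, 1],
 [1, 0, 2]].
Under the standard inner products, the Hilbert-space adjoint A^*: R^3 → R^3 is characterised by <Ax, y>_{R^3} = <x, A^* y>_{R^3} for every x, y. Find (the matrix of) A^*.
A^* = A^T =
[[3, -3, 1],
 [0, -3, 0],
 [-3, 1, 2]]

For real matrices with standard dot products, the defining identity <Ax, y> = <x, A^* y> gives (Ax)^T y = x^T (A^*) y, i.e. x^T A^T y = x^T (A^*) y. Since this holds for all x, y, we must have A^* = A^T. Therefore
A^* =
[[3, -3, 1],
 [0, -3, 0],
 [-3, 1, 2]].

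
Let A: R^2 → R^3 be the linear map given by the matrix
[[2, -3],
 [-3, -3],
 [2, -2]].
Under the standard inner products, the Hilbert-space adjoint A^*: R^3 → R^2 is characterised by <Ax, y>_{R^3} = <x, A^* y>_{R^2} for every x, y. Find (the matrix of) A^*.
A^* = A^T =
[[2, -3, 2],
 [-3, -3, -2]]

For real matrices with standard dot products, the defining identity <Ax, y> = <x, A^* y> gives (Ax)^T y = x^T (A^*) y, i.e. x^T A^T y = x^T (A^*) y. Since this holds for all x, y, we must have A^* = A^T. Therefore
A^* =
[[2, -3, 2],
 [-3, -3, -2]].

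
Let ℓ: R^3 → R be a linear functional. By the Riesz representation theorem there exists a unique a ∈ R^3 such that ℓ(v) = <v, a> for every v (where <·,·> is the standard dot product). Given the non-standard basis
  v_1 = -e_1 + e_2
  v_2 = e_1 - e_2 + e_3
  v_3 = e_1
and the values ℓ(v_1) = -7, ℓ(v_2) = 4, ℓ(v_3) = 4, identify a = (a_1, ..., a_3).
a = (4, -3, -3)

Write a = (a_1, ..., a_3) in the standard basis. For each basis vector v_i, ℓ(v_i) = <v_i, a> is a linear equation in the a_j's. Collect the n equations into a matrix system V a = ℓ, where row i of V is v_i (expressed in the standard basis). Since V is invertible (lower-triangular with 1s on the diagonal, up to permutation), solve by back-substitution:
  V =
[[-1, 1, 0],
 [1, -1, 1],
 [1, 0, 0]]
  V a = (-7, 4, 4)
Solving gives a = (4, -3, -3).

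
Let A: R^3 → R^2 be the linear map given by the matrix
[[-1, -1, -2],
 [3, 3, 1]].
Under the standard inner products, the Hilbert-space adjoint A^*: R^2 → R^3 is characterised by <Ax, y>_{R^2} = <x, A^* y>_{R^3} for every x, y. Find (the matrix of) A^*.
A^* = A^T =
[[-1, 3],
 [-1, 3],
 [-2, 1]]

For real matrices with standard dot products, the defining identity <Ax, y> = <x, A^* y> gives (Ax)^T y = x^T (A^*) y, i.e. x^T A^T y = x^T (A^*) y. Since this holds for all x, y, we must have A^* = A^T. Therefore
A^* =
[[-1, 3],
 [-1, 3],
 [-2, 1]].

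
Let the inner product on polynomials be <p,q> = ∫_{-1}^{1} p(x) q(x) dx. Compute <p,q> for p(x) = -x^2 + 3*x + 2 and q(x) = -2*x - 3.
<p,q> = -14

Expand the product: p(x)·q(x) = 2*x^3 - 3*x^2 - 13*x - 6.
∫_{-1}^{1} of each monomial x^k gives [2/(k+1) if k even, 0 if k odd]. Integrating term-by-term (or equivalently evaluating the antiderivative F(x) = x^4/2 - x^3 - 13*x^2/2 - 6*x at the endpoints):
  F(1) − F(−1) = -13 − (1) = -14.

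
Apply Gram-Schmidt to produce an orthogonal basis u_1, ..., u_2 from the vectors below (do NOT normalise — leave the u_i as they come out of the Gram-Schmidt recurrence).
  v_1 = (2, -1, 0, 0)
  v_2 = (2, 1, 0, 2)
Orthogonal basis:
  u_1 = (2, -1, 0, 0)
  u_2 = (4/5, 8/5, 0, 2)

Apply the Gram-Schmidt recurrence
  u_1 = v_1
  u_i = v_i − Σ_{j<i} ((v_i · u_j) / (u_j · u_j)) · u_j.

Step by step this gives:
  u_1 = (2, -1, 0, 0)
  u_2 = (4/5, 8/5, 0, 2)

Orthogonality check:
  u_2 · u_1 = 0 (should be 0)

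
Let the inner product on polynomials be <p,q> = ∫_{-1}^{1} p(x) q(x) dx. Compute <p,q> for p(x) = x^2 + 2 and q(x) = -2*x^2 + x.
<p,q> = -52/15

Expand the product: p(x)·q(x) = -2*x^4 + x^3 - 4*x^2 + 2*x.
∫_{-1}^{1} of each monomial x^k gives [2/(k+1) if k even, 0 if k odd]. Integrating term-by-term (or equivalently evaluating the antiderivative F(x) = -2*x^5/5 + x^4/4 - 4*x^3/3 + x^2 at the endpoints):
  F(1) − F(−1) = -29/60 − (179/60) = -52/15.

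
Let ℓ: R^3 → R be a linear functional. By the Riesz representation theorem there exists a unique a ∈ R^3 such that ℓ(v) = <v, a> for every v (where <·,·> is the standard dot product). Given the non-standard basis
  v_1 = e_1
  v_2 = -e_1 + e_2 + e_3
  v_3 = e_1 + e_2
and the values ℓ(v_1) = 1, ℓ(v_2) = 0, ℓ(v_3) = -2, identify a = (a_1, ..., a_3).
a = (1, -3, 4)

Write a = (a_1, ..., a_3) in the standard basis. For each basis vector v_i, ℓ(v_i) = <v_i, a> is a linear equation in the a_j's. Collect the n equations into a matrix system V a = ℓ, where row i of V is v_i (expressed in the standard basis). Since V is invertible (lower-triangular with 1s on the diagonal, up to permutation), solve by back-substitution:
  V =
[[1, 0, 0],
 [-1, 1, 1],
 [1, 1, 0]]
  V a = (1, 0, -2)
Solving gives a = (1, -3, 4).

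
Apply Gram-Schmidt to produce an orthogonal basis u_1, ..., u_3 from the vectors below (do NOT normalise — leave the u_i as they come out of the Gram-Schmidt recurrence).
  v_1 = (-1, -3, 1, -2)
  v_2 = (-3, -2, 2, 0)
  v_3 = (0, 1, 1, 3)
Orthogonal basis:
  u_1 = (-1, -3, 1, -2)
  u_2 = (-34/15, 1/5, 19/15, 22/15)
  u_3 = (64/67, -49/67, 47/67, 65/67)

Apply the Gram-Schmidt recurrence
  u_1 = v_1
  u_i = v_i − Σ_{j<i} ((v_i · u_j) / (u_j · u_j)) · u_j.

Step by step this gives:
  u_1 = (-1, -3, 1, -2)
  u_2 = (-34/15, 1/5, 19/15, 22/15)
  u_3 = (64/67, -49/67, 47/67, 65/67)

Orthogonality check:
  u_2 · u_1 = 0 (should be 0)
  u_3 · u_1 = 0 (should be 0)
  u_3 · u_2 = 0 (should be 0)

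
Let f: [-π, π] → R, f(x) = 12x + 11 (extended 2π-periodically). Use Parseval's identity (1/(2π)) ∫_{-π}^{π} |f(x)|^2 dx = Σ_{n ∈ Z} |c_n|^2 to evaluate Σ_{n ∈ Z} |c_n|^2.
Σ |c_n|^2 = 48π^2 + 121

Expand and integrate term by term over [-π, π]:
  ∫ (12x)^2 dx = 144·(2π^3/3); ∫ 2·12·(11)·x dx = 0 (odd integrand); ∫ 11^2 dx = 121·2π.
So (1/(2π)) ∫_{-π}^{π} (12x + 11)^2 dx = 144π^2/3 + 121 = 48π^2 + 121.
Parseval ⇒ Σ |c_n|^2 = 48π^2 + 121.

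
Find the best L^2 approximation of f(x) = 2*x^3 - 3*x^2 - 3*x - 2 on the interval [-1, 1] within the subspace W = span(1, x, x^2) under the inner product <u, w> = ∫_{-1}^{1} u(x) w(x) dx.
g(x) = -3*x^2 - 9*x/5 - 2

The best approximation g ∈ W is the orthogonal projection of f onto W. Writing g = a_0 + a_1 x + a_2 x^2, the coefficients solve the normal equations G · a = b where
  G_{ij} = <φ_i, φ_j> and b_i = <f, φ_i>, with φ_0 = 1, φ_1 = x, φ_2 = x^2.
G =
  [2, 0, 2/3]
  [0, 2/3, 0]
  [2/3, 0, 2/5],
b = (-6, -6/5, -38/15).
Solving gives a_0 = -2, a_1 = -9/5, a_2 = -3, so
  g(x) = -3*x^2 - 9*x/5 - 2.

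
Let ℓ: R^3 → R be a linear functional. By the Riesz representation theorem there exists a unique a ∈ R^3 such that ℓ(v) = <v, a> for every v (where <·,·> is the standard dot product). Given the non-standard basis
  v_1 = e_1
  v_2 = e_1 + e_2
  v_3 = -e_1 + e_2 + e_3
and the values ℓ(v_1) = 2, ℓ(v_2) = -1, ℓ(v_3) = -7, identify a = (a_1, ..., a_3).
a = (2, -3, -2)

Write a = (a_1, ..., a_3) in the standard basis. For each basis vector v_i, ℓ(v_i) = <v_i, a> is a linear equation in the a_j's. Collect the n equations into a matrix system V a = ℓ, where row i of V is v_i (expressed in the standard basis). Since V is invertible (lower-triangular with 1s on the diagonal, up to permutation), solve by back-substitution:
  V =
[[1, 0, 0],
 [1, 1, 0],
 [-1, 1, 1]]
  V a = (2, -1, -7)
Solving gives a = (2, -3, -2).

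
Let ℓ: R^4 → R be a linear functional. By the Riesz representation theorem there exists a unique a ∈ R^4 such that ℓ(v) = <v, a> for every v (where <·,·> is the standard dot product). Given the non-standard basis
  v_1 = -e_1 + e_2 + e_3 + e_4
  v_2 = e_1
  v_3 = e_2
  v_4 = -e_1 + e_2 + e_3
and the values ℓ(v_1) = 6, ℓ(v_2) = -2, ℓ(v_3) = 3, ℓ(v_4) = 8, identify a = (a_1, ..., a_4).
a = (-2, 3, 3, -2)

Write a = (a_1, ..., a_4) in the standard basis. For each basis vector v_i, ℓ(v_i) = <v_i, a> is a linear equation in the a_j's. Collect the n equations into a matrix system V a = ℓ, where row i of V is v_i (expressed in the standard basis). Since V is invertible (lower-triangular with 1s on the diagonal, up to permutation), solve by back-substitution:
  V =
[[-1, 1, 1, 1],
 [1, 0, 0, 0],
 [0, 1, 0, 0],
 [-1, 1, 1, 0]]
  V a = (6, -2, 3, 8)
Solving gives a = (-2, 3, 3, -2).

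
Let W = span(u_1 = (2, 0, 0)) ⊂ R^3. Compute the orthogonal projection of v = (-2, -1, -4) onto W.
proj_W(v) = (-2, 0, 0)

Set up U = [u_1 | ... | u_1] ∈ R^(3×1). The projector onto W = col(U) is P = U (U^T U)^(-1) U^T.
Compute U^T U =
  [4],
and U^T v = (-4).
Solve U^T U · c = U^T v for the coefficients: c = (-1). The projection is proj_W(v) = U c.
Check: (v - proj_W(v)) · u_1 = 0  (should be 0).
Result: proj_W(v) = (-2, 0, 0).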